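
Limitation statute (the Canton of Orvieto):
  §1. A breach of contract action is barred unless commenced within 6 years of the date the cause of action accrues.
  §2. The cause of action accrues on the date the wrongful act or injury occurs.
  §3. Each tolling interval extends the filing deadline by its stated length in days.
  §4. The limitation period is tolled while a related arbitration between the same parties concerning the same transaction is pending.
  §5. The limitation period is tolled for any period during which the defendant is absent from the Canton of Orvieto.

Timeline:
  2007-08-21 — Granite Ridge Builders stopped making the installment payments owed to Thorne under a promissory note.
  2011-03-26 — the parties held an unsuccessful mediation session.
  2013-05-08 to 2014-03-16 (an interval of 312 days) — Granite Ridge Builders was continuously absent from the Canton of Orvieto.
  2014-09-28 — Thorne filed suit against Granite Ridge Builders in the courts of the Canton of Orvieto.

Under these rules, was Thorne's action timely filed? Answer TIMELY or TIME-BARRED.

The cause of action accrued on 2007-08-21, the date of the act.
Adding the 6 years base period to 2007-08-21 gives a deadline of 2013-08-21, before any tolling.
The defendant's absence from the jurisdiction from 2013-05-08 to 2014-03-16 tolled the period for 312 days, extending the deadline to 2014-06-29.
None of the other events listed affects the running of the period under the stated rules.
The 2014-09-28 filing falls after the 2014-06-29 deadline; the claim is time-barred.

TIME-BARRED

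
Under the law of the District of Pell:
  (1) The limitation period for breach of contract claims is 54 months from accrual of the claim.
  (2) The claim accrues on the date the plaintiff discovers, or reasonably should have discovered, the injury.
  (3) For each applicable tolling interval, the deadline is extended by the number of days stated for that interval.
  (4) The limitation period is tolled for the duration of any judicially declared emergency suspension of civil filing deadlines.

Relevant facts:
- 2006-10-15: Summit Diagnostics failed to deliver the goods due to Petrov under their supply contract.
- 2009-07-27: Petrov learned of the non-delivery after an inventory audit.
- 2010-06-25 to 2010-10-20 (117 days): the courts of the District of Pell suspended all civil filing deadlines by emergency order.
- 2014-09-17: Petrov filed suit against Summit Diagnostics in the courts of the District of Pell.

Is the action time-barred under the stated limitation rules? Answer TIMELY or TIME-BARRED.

TIME-BARRED

The claim did not accrue until Petrov discovered the injury on 2009-07-27; the 2006-10-15 act date does not start the clock under the stated rule.
Adding the 54 months base period to 2009-07-27 gives a deadline of 2014-01-27, before any tolling.
Because the emergency suspension of filing deadlines ran from 2010-06-25 to 2010-10-20, the deadline is extended by 117 days to 2014-05-24.
The 2014-09-17 filing falls after the 2014-05-24 deadline; the claim is time-barred.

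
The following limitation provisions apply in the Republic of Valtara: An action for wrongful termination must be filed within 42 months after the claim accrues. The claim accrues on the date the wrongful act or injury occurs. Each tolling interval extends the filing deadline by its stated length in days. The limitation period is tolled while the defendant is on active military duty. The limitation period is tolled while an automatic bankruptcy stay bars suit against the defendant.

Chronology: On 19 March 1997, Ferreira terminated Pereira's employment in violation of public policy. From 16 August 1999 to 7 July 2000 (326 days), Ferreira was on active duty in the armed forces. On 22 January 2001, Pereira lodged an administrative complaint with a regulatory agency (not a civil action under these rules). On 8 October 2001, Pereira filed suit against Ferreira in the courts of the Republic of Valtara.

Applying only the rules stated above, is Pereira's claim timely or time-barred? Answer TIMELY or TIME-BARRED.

The claim accrued on 19 March 1997, the date of the act.
Adding the 42 months base period to 19 March 1997 gives a deadline of 19 September 2000, before any tolling.
The defendant's active military service from 16 August 1999 to 7 July 2000 tolled the period for 326 days, extending the deadline to 11 August 2001.
None of the other events listed affects the running of the period under the stated rules.
Pereira filed on 8 October 2001, after the 11 August 2001 deadline, so the action is time-barred.

TIME-BARRED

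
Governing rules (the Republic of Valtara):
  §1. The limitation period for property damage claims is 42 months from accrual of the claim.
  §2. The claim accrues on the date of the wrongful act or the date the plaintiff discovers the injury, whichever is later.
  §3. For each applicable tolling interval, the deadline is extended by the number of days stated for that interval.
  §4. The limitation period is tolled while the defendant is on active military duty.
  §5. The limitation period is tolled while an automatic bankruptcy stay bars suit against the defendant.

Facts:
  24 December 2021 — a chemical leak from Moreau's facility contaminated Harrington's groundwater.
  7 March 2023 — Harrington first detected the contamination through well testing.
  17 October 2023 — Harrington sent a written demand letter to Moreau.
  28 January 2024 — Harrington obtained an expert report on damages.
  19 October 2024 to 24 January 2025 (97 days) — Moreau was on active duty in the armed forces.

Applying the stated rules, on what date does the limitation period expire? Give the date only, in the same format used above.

13 December 2026

The claim accrued on 7 March 2023 — the later of the 24 December 2021 act and the 7 March 2023 discovery.
Adding the 42 months base period to 7 March 2023 gives a deadline of 7 September 2026, before any tolling.
Because the defendant's active military service ran from 19 October 2024 to 24 January 2025, the deadline is extended by 97 days to 13 December 2026.
Nothing else in the chronology tolls or restarts the period.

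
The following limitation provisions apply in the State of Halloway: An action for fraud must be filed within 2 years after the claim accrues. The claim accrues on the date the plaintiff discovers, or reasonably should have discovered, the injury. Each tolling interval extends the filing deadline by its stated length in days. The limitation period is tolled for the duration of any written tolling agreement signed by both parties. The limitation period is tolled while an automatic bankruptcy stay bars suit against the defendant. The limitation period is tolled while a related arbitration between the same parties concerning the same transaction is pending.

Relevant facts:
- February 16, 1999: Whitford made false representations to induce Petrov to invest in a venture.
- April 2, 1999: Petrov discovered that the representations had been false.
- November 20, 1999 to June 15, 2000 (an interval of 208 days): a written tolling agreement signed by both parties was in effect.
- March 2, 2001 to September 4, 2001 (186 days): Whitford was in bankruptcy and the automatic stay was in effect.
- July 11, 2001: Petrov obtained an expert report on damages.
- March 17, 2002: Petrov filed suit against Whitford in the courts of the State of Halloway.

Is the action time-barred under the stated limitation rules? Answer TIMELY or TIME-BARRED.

The claim did not accrue until Petrov discovered the injury on April 2, 1999; the February 16, 1999 act date does not start the clock under the stated rule.
Adding the 2 years base period to April 2, 1999 gives a deadline of April 2, 2001, before any tolling.
The period was tolled for 208 days by the written tolling agreement (November 20, 1999 to June 15, 2000), pushing the deadline to October 27, 2001.
The automatic bankruptcy stay from March 2, 2001 to September 4, 2001 tolled the period for 186 days, extending the deadline to May 1, 2002.
The other events in the timeline have no effect on the limitation period under the stated rules.
Filing on March 17, 2002 beat the May 1, 2002 deadline — the action is timely.

TIMELY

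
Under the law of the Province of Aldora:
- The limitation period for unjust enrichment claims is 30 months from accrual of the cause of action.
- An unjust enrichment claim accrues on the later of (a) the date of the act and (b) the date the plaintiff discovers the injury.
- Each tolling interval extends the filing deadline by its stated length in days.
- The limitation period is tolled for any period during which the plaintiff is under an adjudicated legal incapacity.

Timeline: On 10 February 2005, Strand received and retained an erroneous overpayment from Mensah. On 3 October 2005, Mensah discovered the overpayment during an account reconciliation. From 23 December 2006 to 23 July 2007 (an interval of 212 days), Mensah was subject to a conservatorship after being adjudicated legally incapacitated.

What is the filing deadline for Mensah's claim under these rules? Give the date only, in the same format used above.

Taking the later of the act (10 February 2005) and discovery (3 October 2005), the claim accrued on 3 October 2005.
The untolled deadline — 30 months after 3 October 2005 — is 3 April 2008.
Because the plaintiff's legal incapacity ran from 23 December 2006 to 23 July 2007, the deadline is extended by 212 days to 1 November 2008.

1 November 2008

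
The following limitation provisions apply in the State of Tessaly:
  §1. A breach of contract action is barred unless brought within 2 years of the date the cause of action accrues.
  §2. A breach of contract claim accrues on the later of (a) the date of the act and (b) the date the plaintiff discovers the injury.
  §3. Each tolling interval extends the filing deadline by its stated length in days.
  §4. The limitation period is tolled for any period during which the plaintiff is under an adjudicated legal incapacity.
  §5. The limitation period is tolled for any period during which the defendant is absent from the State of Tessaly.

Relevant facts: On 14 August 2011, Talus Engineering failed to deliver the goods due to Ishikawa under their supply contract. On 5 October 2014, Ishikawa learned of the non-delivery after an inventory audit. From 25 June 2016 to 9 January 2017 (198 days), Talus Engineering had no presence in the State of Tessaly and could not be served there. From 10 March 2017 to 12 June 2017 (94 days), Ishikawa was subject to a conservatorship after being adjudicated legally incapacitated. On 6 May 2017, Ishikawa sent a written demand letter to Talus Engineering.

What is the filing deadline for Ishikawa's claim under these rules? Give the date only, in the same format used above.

24 July 2017

Taking the later of the act (14 August 2011) and discovery (5 October 2014), the claim accrued on 5 October 2014.
Adding the 2 years base period to 5 October 2014 gives a deadline of 5 October 2016, before any tolling.
The defendant's absence from the jurisdiction from 25 June 2016 to 9 January 2017 tolled the period for 198 days, extending the deadline to 21 April 2017.
The period was tolled for 94 days by the plaintiff's legal incapacity (10 March 2017 to 12 June 2017), pushing the deadline to 24 July 2017.
Nothing else in the chronology tolls or restarts the period.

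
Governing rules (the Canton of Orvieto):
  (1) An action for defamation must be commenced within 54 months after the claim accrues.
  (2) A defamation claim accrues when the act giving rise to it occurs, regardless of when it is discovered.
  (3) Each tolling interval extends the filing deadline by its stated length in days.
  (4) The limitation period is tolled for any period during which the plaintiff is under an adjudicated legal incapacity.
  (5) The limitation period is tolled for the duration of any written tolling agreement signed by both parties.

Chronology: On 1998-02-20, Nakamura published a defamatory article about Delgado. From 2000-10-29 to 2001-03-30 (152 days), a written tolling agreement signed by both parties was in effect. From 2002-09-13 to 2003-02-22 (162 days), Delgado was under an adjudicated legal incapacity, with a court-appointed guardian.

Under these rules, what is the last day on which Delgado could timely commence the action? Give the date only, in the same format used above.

2003-06-30

The limitation period began to run on 1998-02-20.
Adding the 54 months base period to 1998-02-20 gives a deadline of 2002-08-20, before any tolling.
Because the written tolling agreement ran from 2000-10-29 to 2001-03-30, the deadline is extended by 152 days to 2003-01-19.
Because the plaintiff's legal incapacity ran from 2002-09-13 to 2003-02-22, the deadline is extended by 162 days to 2003-06-30.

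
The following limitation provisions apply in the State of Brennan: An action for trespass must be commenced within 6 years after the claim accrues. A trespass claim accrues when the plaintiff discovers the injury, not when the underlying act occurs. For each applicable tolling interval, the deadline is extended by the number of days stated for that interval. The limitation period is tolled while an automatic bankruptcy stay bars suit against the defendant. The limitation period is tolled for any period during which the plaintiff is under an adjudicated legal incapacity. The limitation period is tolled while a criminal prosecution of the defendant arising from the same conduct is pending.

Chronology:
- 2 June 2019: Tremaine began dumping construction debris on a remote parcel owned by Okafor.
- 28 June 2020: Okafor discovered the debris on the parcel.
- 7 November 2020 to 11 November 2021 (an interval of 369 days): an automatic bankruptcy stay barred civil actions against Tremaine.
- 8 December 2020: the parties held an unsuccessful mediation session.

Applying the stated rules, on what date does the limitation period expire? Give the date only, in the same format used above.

2 July 2027

Accrual is tied to discovery, so the period began on 28 June 2020 rather than on 2 June 2019 when the act occurred.
6 years from 28 June 2020 is 28 June 2026.
The period was tolled for 369 days by the automatic bankruptcy stay (7 November 2020 to 11 November 2021), pushing the deadline to 2 July 2027.
None of the other events listed affects the running of the period under the stated rules.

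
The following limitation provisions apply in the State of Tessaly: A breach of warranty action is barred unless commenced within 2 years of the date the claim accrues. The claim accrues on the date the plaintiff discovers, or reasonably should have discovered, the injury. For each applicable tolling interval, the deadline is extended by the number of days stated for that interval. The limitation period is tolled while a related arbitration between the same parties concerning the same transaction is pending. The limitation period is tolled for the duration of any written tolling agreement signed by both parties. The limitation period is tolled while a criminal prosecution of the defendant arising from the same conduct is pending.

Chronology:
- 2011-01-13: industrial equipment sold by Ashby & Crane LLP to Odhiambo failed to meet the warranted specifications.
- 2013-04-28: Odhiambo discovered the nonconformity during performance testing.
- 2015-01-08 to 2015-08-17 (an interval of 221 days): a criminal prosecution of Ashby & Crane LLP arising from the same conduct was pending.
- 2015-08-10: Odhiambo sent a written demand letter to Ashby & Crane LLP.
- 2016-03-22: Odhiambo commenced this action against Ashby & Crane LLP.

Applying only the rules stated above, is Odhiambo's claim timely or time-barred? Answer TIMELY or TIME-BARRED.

Under the discovery rule, the claim accrued on 2013-04-28, when Odhiambo discovered the injury — not on the 2011-01-13 date of the underlying act.
2 years from 2013-04-28 is 2015-04-28.
The pending criminal prosecution from 2015-01-08 to 2015-08-17 tolled the period for 221 days, extending the deadline to 2015-12-05.
The other events in the timeline have no effect on the limitation period under the stated rules.
The 2016-03-22 filing falls after the 2015-12-05 deadline; the claim is time-barred.

TIME-BARRED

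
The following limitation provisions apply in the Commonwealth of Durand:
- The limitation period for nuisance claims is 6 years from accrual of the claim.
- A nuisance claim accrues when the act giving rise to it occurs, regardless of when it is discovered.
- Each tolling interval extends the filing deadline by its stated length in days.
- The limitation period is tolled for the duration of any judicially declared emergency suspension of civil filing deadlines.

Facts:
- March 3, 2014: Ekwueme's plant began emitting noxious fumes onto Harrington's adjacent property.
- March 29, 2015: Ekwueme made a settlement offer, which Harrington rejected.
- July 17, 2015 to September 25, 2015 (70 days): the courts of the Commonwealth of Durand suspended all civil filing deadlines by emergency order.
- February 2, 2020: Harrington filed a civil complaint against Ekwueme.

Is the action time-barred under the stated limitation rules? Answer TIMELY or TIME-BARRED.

TIMELY

The claim accrued on March 3, 2014, the date of the act.
Adding the 6 years base period to March 3, 2014 gives a deadline of March 3, 2020, before any tolling.
The emergency suspension of filing deadlines from July 17, 2015 to September 25, 2015 tolled the period for 70 days, extending the deadline to May 12, 2020.
None of the other events listed affects the running of the period under the stated rules.
The February 2, 2020 filing precedes the May 12, 2020 deadline; the claim is timely.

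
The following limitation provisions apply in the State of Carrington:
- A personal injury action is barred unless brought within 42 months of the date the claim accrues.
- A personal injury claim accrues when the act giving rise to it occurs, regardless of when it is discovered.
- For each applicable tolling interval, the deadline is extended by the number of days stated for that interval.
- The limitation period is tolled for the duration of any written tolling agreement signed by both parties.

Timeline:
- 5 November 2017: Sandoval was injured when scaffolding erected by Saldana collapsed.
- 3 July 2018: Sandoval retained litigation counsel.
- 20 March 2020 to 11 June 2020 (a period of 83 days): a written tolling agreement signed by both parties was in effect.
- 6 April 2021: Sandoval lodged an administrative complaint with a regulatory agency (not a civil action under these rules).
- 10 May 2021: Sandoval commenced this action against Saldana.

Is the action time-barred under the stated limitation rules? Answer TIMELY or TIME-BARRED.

TIMELY

The limitation period began to run on 5 November 2017.
Adding the 42 months base period to 5 November 2017 gives a deadline of 5 May 2021, before any tolling.
Because the written tolling agreement ran from 20 March 2020 to 11 June 2020, the deadline is extended by 83 days to 27 July 2021.
None of the other events listed affects the running of the period under the stated rules.
The 10 May 2021 filing precedes the 27 July 2021 deadline; the claim is timely.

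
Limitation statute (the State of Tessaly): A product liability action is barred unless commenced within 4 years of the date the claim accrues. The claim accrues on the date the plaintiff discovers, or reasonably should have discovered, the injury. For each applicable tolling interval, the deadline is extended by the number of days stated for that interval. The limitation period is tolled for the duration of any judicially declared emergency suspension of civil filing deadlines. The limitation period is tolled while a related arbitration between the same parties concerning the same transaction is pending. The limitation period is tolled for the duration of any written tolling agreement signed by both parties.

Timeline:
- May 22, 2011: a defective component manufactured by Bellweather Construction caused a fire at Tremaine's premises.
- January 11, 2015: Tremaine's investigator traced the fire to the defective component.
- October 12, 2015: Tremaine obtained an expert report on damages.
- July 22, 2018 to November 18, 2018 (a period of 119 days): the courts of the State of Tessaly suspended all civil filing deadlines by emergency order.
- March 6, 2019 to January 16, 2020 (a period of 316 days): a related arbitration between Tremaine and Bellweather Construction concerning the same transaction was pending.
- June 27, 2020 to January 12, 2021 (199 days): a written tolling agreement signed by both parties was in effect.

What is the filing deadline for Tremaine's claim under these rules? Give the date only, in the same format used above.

The claim did not accrue until Tremaine discovered the injury on January 11, 2015; the May 22, 2011 act date does not start the clock under the stated rule.
Adding the 4 years base period to January 11, 2015 gives a deadline of January 11, 2019, before any tolling.
The period was tolled for 119 days by the emergency suspension of filing deadlines (July 22, 2018 to November 18, 2018), pushing the deadline to May 10, 2019.
The period was tolled for 316 days by the pending related arbitration (March 6, 2019 to January 16, 2020), pushing the deadline to March 21, 2020.
The written tolling agreement from June 27, 2020 to January 12, 2021 began after the period had already run on March 21, 2020, so it has no tolling effect.
The other events in the timeline have no effect on the limitation period under the stated rules.

March 21, 2020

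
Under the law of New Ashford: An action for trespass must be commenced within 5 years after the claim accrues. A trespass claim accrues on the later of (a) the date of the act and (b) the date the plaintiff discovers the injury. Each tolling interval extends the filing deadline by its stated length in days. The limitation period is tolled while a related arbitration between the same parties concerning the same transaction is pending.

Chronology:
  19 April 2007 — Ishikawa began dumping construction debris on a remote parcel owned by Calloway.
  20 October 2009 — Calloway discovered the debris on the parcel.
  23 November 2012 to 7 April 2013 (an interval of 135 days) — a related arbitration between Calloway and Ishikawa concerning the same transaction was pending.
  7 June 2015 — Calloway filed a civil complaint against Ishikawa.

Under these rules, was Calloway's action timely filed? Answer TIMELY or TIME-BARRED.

The claim accrued on 20 October 2009 — the later of the 19 April 2007 act and the 20 October 2009 discovery.
Adding the 5 years base period to 20 October 2009 gives a deadline of 20 October 2014, before any tolling.
The period was tolled for 135 days by the pending related arbitration (23 November 2012 to 7 April 2013), pushing the deadline to 4 March 2015.
Calloway filed on 7 June 2015, after the 4 March 2015 deadline, so the action is time-barred.

TIME-BARRED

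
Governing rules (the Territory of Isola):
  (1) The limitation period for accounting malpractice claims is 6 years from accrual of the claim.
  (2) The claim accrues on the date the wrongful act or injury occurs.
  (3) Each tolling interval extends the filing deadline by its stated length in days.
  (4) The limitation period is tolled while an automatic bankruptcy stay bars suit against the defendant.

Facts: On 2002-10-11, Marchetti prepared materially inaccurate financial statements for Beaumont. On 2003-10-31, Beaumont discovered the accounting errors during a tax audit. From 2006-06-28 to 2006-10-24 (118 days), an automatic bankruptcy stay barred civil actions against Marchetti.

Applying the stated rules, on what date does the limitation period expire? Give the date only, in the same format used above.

2009-02-06

Because the rule ties accrual to occurrence, the claim accrued on 2002-10-11, not on the 2003-10-31 discovery date.
Adding the 6 years base period to 2002-10-11 gives a deadline of 2008-10-11, before any tolling.
The automatic bankruptcy stay from 2006-06-28 to 2006-10-24 tolled the period for 118 days, extending the deadline to 2009-02-06.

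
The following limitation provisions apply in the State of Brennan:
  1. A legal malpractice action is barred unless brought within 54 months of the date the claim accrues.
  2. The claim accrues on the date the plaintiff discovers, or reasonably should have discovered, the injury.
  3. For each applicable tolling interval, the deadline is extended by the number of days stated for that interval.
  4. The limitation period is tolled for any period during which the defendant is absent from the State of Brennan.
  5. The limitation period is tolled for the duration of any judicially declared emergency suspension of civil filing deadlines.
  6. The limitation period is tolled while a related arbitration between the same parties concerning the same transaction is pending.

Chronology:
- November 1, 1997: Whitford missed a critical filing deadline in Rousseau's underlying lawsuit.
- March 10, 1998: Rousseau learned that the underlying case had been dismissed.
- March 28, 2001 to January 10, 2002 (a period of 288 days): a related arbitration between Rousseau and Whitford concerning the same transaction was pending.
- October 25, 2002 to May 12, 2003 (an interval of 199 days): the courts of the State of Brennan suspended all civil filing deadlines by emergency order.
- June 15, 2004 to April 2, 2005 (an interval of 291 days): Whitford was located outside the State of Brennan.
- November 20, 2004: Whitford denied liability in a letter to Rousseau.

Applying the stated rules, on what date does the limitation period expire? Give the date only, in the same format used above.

January 10, 2004

The claim did not accrue until Rousseau discovered the injury on March 10, 1998; the November 1, 1997 act date does not start the clock under the stated rule.
54 months from March 10, 1998 is September 10, 2002.
The period was tolled for 288 days by the pending related arbitration (March 28, 2001 to January 10, 2002), pushing the deadline to June 25, 2003.
The emergency suspension of filing deadlines from October 25, 2002 to May 12, 2003 tolled the period for 199 days, extending the deadline to January 10, 2004.
The defendant's absence from the jurisdiction starting June 15, 2004 came too late — the period had run on January 10, 2004 — and so does not extend the deadline.
The other events in the timeline have no effect on the limitation period under the stated rules.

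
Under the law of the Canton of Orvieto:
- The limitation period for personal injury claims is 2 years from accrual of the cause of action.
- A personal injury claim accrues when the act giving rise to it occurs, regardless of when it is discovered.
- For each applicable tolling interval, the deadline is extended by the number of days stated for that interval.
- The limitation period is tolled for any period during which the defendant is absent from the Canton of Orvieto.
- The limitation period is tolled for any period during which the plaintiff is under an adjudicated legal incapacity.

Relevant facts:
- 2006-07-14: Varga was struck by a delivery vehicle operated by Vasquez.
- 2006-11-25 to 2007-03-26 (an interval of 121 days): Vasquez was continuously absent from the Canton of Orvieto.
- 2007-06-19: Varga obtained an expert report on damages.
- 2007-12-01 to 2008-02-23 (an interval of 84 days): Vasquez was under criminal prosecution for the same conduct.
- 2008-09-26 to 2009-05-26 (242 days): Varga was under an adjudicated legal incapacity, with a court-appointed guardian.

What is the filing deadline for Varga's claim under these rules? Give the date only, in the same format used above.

The limitation period began to run on 2006-07-14.
2 years from 2006-07-14 is 2008-07-14.
Because the defendant's absence from the jurisdiction ran from 2006-11-25 to 2007-03-26, the deadline is extended by 121 days to 2008-11-12.
The period was tolled for 242 days by the plaintiff's legal incapacity (2008-09-26 to 2009-05-26), pushing the deadline to 2009-07-12.
The pending criminal prosecution from 2007-12-01 to 2008-02-23 does not toll the period, because no stated rule makes a criminal prosecution a tolling event.
Nothing else in the chronology tolls or restarts the period.

2009-07-12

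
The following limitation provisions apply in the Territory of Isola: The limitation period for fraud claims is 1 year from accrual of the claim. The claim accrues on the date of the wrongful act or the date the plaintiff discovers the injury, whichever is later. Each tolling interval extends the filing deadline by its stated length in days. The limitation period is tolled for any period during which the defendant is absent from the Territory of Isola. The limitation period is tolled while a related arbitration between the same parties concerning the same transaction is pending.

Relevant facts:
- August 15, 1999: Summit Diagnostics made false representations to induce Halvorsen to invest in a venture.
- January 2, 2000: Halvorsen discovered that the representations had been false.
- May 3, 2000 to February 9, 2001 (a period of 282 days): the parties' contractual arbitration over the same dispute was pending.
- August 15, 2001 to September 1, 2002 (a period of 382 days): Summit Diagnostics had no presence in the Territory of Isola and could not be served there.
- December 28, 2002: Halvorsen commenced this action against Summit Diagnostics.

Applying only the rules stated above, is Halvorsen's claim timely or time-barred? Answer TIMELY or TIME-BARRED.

TIME-BARRED

Because discovery on January 2, 2000 post-dates the August 15, 1999 act, accrual under the later-of rule falls on January 2, 2000.
1 year from January 2, 2000 is January 2, 2001.
Because the pending related arbitration ran from May 3, 2000 to February 9, 2001, the deadline is extended by 282 days to October 11, 2001.
Because the defendant's absence from the jurisdiction ran from August 15, 2001 to September 1, 2002, the deadline is extended by 382 days to October 28, 2002.
Filing on December 28, 2002 missed the October 28, 2002 deadline — the action is time-barred.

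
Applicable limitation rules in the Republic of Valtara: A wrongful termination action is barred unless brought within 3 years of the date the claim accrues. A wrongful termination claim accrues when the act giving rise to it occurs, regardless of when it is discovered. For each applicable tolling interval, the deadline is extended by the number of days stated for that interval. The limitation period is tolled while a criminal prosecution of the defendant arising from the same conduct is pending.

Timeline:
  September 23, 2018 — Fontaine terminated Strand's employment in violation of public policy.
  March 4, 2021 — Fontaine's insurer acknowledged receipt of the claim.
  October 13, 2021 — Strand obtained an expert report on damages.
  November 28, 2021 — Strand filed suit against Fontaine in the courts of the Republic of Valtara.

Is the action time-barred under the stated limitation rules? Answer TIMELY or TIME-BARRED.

TIME-BARRED

The claim accrued on September 23, 2018, when the wrongful act occurred.
The untolled deadline — 3 years after September 23, 2018 — is September 23, 2021.
None of the other events listed affects the running of the period under the stated rules.
Strand filed on November 28, 2021, after the September 23, 2021 deadline, so the action is time-barred.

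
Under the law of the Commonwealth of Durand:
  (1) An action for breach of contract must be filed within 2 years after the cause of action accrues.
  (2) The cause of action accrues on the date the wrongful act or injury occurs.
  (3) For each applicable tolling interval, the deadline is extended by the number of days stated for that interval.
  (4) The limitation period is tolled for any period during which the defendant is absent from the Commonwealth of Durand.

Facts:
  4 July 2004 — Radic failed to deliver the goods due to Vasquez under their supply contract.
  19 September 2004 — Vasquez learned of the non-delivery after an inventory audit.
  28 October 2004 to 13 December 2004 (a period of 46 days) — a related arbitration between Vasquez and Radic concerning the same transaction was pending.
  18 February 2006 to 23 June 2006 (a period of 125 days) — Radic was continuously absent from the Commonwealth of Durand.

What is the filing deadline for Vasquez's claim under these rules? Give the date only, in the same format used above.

The claim accrued on 4 July 2004, when the wrongful act occurred; under the stated occurrence rule the 19 September 2004 discovery does not delay accrual.
The untolled deadline — 2 years after 4 July 2004 — is 4 July 2006.
The period was tolled for 125 days by the defendant's absence from the jurisdiction (18 February 2006 to 23 June 2006), pushing the deadline to 6 November 2006.
No stated provision tolls the period for a pending arbitration, so the interval from 28 October 2004 to 13 December 2004 has no effect on the deadline.

6 November 2006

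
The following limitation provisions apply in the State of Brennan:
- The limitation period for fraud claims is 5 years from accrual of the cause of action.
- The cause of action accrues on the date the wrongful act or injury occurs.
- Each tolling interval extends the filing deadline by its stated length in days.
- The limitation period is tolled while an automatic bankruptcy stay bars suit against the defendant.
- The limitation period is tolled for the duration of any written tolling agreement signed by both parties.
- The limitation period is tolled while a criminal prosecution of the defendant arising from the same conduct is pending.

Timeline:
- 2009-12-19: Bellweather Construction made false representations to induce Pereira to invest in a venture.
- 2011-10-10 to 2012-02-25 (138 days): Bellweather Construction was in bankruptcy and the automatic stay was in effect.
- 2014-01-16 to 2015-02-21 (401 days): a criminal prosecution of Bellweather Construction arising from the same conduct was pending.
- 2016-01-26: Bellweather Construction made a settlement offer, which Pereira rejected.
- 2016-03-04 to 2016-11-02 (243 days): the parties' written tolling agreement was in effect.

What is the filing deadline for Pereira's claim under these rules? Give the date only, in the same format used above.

The claim accrued on 2009-12-19, when the wrongful act occurred.
5 years from 2009-12-19 is 2014-12-19.
The period was tolled for 138 days by the automatic bankruptcy stay (2011-10-10 to 2012-02-25), pushing the deadline to 2015-05-06.
The period was tolled for 401 days by the pending criminal prosecution (2014-01-16 to 2015-02-21), pushing the deadline to 2016-06-10.
The written tolling agreement from 2016-03-04 to 2016-11-02 tolled the period for 243 days, extending the deadline to 2017-02-08.
None of the other events listed affects the running of the period under the stated rules.

2017-02-08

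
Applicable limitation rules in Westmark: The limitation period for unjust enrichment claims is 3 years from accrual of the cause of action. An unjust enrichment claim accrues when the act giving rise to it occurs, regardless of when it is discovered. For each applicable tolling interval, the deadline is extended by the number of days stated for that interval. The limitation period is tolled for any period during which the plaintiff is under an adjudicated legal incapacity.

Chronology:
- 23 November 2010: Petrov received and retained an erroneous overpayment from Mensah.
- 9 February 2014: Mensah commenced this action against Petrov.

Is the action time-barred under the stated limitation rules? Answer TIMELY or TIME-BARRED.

The limitation period began to run on 23 November 2010.
Adding the 3 years base period to 23 November 2010 gives a deadline of 23 November 2013, before any tolling.
The 9 February 2014 filing falls after the 23 November 2013 deadline; the claim is time-barred.

TIME-BARRED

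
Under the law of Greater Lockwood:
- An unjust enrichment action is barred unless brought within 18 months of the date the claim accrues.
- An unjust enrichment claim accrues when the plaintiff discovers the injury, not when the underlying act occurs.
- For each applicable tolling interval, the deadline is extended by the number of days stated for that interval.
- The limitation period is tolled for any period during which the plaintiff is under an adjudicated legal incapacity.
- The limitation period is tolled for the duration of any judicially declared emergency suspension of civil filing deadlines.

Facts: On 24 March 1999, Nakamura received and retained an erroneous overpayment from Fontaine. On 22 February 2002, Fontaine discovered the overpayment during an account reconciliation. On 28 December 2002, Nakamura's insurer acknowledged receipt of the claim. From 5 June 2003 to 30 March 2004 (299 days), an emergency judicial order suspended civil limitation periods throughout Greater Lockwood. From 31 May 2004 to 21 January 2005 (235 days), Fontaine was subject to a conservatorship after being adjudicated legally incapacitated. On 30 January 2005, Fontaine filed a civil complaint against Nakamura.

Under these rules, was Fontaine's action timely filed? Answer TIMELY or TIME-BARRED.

TIMELY

Under the discovery rule, the claim accrued on 22 February 2002, when Fontaine discovered the injury — not on the 24 March 1999 date of the underlying act.
Adding the 18 months base period to 22 February 2002 gives a deadline of 22 August 2003, before any tolling.
The emergency suspension of filing deadlines from 5 June 2003 to 30 March 2004 tolled the period for 299 days, extending the deadline to 16 June 2004.
The period was tolled for 235 days by the plaintiff's legal incapacity (31 May 2004 to 21 January 2005), pushing the deadline to 6 February 2005.
None of the other events listed affects the running of the period under the stated rules.
The 30 January 2005 filing precedes the 6 February 2005 deadline; the claim is timely.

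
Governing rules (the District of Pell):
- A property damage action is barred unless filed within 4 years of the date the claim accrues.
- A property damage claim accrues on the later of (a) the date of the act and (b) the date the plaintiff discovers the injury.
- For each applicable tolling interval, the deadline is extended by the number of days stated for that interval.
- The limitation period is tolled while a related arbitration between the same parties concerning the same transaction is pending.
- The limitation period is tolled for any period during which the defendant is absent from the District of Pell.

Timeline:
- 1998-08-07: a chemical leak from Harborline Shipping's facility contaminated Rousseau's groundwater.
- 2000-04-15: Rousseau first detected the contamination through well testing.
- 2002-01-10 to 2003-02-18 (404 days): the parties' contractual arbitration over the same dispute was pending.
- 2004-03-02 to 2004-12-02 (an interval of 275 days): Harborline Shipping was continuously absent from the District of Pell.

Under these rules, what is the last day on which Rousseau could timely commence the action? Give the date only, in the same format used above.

The claim accrued on 2000-04-15 — the later of the 1998-08-07 act and the 2000-04-15 discovery.
Adding the 4 years base period to 2000-04-15 gives a deadline of 2004-04-15, before any tolling.
The pending related arbitration from 2002-01-10 to 2003-02-18 tolled the period for 404 days, extending the deadline to 2005-05-24.
Because the defendant's absence from the jurisdiction ran from 2004-03-02 to 2004-12-02, the deadline is extended by 275 days to 2006-02-23.

2006-02-23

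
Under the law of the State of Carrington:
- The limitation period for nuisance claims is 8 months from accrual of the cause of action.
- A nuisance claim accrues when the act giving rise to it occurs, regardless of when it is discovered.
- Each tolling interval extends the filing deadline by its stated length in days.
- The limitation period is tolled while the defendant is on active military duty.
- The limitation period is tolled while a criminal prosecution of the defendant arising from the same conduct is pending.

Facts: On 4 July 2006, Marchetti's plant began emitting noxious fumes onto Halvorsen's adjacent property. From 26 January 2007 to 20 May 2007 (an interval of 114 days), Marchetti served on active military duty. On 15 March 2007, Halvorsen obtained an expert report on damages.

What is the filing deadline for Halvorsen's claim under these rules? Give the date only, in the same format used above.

26 June 2007

The cause of action accrued on 4 July 2006, the date of the act.
Adding the 8 months base period to 4 July 2006 gives a deadline of 4 March 2007, before any tolling.
The defendant's active military service from 26 January 2007 to 20 May 2007 tolled the period for 114 days, extending the deadline to 26 June 2007.
Nothing else in the chronology tolls or restarts the period.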